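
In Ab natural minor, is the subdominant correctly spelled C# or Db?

Db

Each scale degree takes a distinct letter name. Degree 4 of a scale on A must use the letter D.
Db and C# are enharmonically the same pitch, but only Db uses the letter D, so it is the correct spelling here.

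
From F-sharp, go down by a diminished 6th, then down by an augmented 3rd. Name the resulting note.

A diminished sixth down from F# is A## (letter A, 7 semitones down).
An augmented third down from A## is F# (letter F, 5 semitones down).

F#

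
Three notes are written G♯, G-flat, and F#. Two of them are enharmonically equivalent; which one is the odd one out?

G#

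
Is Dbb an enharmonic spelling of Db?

Two spellings are enharmonically equivalent only if they share a pitch class.
Here Dbb → 0, Db → 1; 0 ≠ 1, so they are not.

No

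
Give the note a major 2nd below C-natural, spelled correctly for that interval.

C down a major second is Bb, so the target letter is B.
From C, a major second is 2 semitones down: Bb.

Bb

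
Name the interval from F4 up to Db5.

minor sixth

Counting letters F–G–A–B–C–D gives a sixth.
F→Db = 8 semitones, 1 narrower than the major sixth (9), so minor.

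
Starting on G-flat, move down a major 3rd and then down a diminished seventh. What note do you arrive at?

A major third down from Gb is Ebb (letter E, 4 semitones down).
A diminished seventh down from Ebb is F (letter F, 9 semitones down).

F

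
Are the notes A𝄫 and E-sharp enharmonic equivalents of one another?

No

Abb is pitch class 7; E# is pitch class 5.
The pitch classes differ (7 vs. 5), so they are not enharmonic equivalents.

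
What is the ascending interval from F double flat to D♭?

Counting letters F–G–A–B–C–D gives a sixth.
Fbb→Db = 10 semitones, 1 wider than the major sixth (9), so augmented.

augmented sixth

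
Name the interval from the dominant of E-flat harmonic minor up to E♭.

The dominant of Eb harmonic minor is Bb.
Bb up to Eb: letters B→E make it a fourth; 5 semitones makes it perfect.

perfect fourth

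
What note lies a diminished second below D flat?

A second below D lands on the letter C.
A diminished second spans 0 semitones, so Db moves to pitch class 1. On the letter C that is C#.

C#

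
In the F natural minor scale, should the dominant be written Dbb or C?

Each scale degree takes a distinct letter name. Degree 5 of a scale on F must use the letter C.
C and Dbb are enharmonically the same pitch, but only C uses the letter C, so it is the correct spelling here.

C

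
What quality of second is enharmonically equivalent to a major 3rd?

A major third spans 4 semitones.
A second spanning 4 semitones is doubly augmented (the major second is 2).

doubly augmented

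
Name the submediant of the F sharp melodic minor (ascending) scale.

Degree 6 takes the letter 5 steps above F, which is D.
In melodic minor (ascending), degree 6 sits 9 semitones above the tonic. F# + 9 semitones is pitch class 3, spelled on D as D#.

D#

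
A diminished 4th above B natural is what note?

A fourth above B lands on the letter E.
A diminished fourth spans 4 semitones, so B moves to pitch class 3. On the letter E that is Eb.

Eb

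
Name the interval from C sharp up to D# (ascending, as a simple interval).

The letter names run C→D, a span of 1 letter step, so the interval is some kind of second.
C# to D# is 2 semitones. A major second is 2, so 2 makes it major.

major second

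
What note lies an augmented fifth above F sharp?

A fifth above F lands on the letter C.
An augmented fifth spans 8 semitones, so F# moves to pitch class 2. On the letter C that is C##.

C##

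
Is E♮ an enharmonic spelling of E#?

E is pitch class 4; E# is pitch class 5.
The pitch classes differ (4 vs. 5), so they are not enharmonic equivalents.

No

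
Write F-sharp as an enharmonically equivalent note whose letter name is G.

Gb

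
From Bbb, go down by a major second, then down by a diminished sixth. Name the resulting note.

A major second down from Bbb is Abb (letter A, 2 semitones down).
A diminished sixth down from Abb is C (letter C, 7 semitones down).

C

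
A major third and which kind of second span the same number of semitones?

A major third spans 4 semitones.
A second spanning 4 semitones is doubly augmented (the major second is 2).

doubly augmented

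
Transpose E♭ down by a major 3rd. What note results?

Cb

A third below E lands on the letter C.
A major third spans 4 semitones, so Eb moves to pitch class 11. On the letter C that is Cb.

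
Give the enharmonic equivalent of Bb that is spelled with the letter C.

Plain C sits 2 semitones above Bb, so on the letter C the same pitch needs a double flat: Cbb.

Cbb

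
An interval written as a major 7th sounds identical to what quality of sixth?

doubly augmented

A major seventh spans 11 semitones.
A sixth spanning 11 semitones is doubly augmented (the major sixth is 9).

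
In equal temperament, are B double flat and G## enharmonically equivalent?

Yes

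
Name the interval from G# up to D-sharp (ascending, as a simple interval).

perfect fifth

The letter names run G→D, a span of 4 letter steps, so the interval is some kind of fifth.
G# to D# is 7 semitones. A perfect fifth is 7, so 7 makes it perfect.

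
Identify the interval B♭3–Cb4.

The letter names run B→C, a span of 1 letter step, so the interval is some kind of second.
Bb to Cb is 1 semitone. A major second is 2, so 1 makes it minor.

minor second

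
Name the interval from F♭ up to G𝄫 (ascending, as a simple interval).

minor second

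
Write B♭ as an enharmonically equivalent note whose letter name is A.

A#

Bb is pitch class 10. The letter A alone is pitch class 9.
To reach pitch class 10 from A requires an offset of +1 semitone, i.e. sharp: A#.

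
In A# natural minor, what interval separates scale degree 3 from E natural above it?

Scale degree 3 of A# natural minor is C#.
C# up to E: letters C→E make it a third; 3 semitones makes it minor.

minor third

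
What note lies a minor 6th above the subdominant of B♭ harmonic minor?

The subdominant of Bb harmonic minor is Eb.
A minor sixth (8 semitones) above Eb lands on the letter C, giving Cb.

Cb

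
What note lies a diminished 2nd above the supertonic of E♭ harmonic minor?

Gbb

The supertonic of Eb harmonic minor is F.
A diminished second (0 semitones) above F lands on the letter G, giving Gbb.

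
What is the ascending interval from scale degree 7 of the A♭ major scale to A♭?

Scale degree 7 of Ab major is G.
G up to Ab: letters G→A make it a second; 1 semitone makes it minor.

minor second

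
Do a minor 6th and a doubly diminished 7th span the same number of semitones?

Yes

A minor sixth spans 8 semitones; a doubly diminished seventh spans 8.
They are enharmonically equivalent.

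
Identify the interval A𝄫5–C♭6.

major third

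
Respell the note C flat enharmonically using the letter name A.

A##

Cb is pitch class 11. The letter A alone is pitch class 9.
To reach pitch class 11 from A requires an offset of +2 semitones, i.e. double sharp: A##.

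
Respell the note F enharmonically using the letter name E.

E#

F is pitch class 5. The letter E alone is pitch class 4.
To reach pitch class 5 from E requires an offset of +1 semitone, i.e. sharp: E#.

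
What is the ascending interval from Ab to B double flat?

Counting letters A–B gives a second.
Ab→Bbb = 1 semitone, 1 narrower than the major second (2), so minor.

minor second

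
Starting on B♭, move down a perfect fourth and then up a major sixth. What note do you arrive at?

D

A perfect fourth down from Bb is F (letter F, 5 semitones down).
A major sixth up from F is D (letter D, 9 semitones up).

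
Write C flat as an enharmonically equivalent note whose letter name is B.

Plain B sits at the same pitch as Cb, so on the letter B the same pitch needs a natural: B.

B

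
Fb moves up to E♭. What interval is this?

major seventh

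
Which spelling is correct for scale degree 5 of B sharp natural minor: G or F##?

Each scale degree takes a distinct letter name. Degree 5 of a scale on B must use the letter F.
F## and G are enharmonically the same pitch, but only F## uses the letter F, so it is the correct spelling here.

F##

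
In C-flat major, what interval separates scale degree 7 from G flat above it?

Scale degree 7 of Cb major is Bb.
Bb up to Gb: letters B→G make it a sixth; 8 semitones makes it minor.

minor sixth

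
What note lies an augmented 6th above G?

E#

G up a major sixth is E, so the target letter is E.
From G, an augmented sixth is 10 semitones up: E#.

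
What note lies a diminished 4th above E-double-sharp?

A#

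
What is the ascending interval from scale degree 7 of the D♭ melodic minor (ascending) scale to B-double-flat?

diminished seventh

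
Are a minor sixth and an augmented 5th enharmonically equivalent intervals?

Yes

A minor sixth spans 8 semitones; an augmented fifth spans 8.
They are enharmonically equivalent.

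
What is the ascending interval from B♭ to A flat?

minor seventh

The letter names run B→A, a span of 6 letter steps, so the interval is some kind of seventh.
Bb to Ab is 10 semitones. A major seventh is 11, so 10 makes it minor.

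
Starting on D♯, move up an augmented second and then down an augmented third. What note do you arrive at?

C#

An augmented second up from D# is E## (letter E, 3 semitones up).
An augmented third down from E## is C# (letter C, 5 semitones down).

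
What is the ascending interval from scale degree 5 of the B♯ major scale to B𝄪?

augmented fourth

Scale degree 5 of B# major is F##.
F## up to B##: letters F→B make it a fourth; 6 semitones makes it augmented.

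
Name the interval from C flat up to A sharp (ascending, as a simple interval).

doubly augmented sixth

The letter names run C→A, a span of 5 letter steps, so the interval is some kind of sixth.
Cb to A# is 11 semitones. A major sixth is 9, so 11 makes it doubly augmented.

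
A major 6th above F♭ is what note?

Db

F up a major sixth is D, so the target letter is D.
From Fb, a major sixth is 9 semitones up: Db.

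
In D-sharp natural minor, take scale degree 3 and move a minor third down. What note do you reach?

Scale degree 3 of D# natural minor is F#.
A minor third (3 semitones) below F# lands on the letter D, giving D#.

D#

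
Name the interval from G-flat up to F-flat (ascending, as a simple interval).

minor seventh

Counting letters G–A–B–C–D–E–F gives a seventh.
Gb→Fb = 10 semitones, 1 narrower than the major seventh (11), so minor.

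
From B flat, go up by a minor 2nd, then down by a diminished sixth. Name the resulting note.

A minor second up from Bb is Cb (letter C, 1 semitone up).
A diminished sixth down from Cb is E (letter E, 7 semitones down).

E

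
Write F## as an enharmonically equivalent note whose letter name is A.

Plain A sits 2 semitones above F##, so on the letter A the same pitch needs a double flat: Abb.

Abb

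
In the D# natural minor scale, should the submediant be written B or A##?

B

Each scale degree takes a distinct letter name. Degree 6 of a scale on D must use the letter B.
B and A## are enharmonically the same pitch, but only B uses the letter B, so it is the correct spelling here.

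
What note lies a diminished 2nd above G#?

A second above G lands on the letter A.
A diminished second spans 0 semitones, so G# moves to pitch class 8. On the letter A that is Ab.

Ab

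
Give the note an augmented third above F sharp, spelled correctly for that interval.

F up a major third is A, so the target letter is A.
From F#, an augmented third is 5 semitones up: A##.

A##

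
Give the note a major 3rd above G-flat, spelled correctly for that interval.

G up a major third is B, so the target letter is B.
From Gb, a major third is 4 semitones up: Bb.

Bb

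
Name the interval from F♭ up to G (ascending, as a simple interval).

The letter names run F→G, a span of 1 letter step, so the interval is some kind of second.
Fb to G is 3 semitones. A major second is 2, so 3 makes it augmented.

augmented second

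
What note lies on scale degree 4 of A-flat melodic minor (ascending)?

Db

Degree 4 takes the letter 3 steps above A, which is D.
In melodic minor (ascending), degree 4 sits 5 semitones above the tonic. Ab + 5 semitones is pitch class 1, spelled on D as Db.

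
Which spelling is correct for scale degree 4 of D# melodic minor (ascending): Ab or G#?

Each scale degree takes a distinct letter name. Degree 4 of a scale on D must use the letter G.
G# and Ab are enharmonically the same pitch, but only G# uses the letter G, so it is the correct spelling here.

G#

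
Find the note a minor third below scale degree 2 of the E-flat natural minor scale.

D

Scale degree 2 of Eb natural minor is F.
A minor third (3 semitones) below F lands on the letter D, giving D.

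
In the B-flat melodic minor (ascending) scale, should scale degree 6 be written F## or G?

Each scale degree takes a distinct letter name. Degree 6 of a scale on B must use the letter G.
G and F## are enharmonically the same pitch, but only G uses the letter G, so it is the correct spelling here.

G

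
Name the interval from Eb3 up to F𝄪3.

doubly augmented second

The letter names run E→F, a span of 1 letter step, so the interval is some kind of second.
Eb to F## is 4 semitones. A major second is 2, so 4 makes it doubly augmented.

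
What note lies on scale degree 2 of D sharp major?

E#

The D# major scale runs D# E# F## G# A# B# C##.
Degree 2 is E#.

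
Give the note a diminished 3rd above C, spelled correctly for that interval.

Ebb

C up a major third is E, so the target letter is E.
From C, a diminished third is 2 semitones up: Ebb.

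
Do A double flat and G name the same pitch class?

Abb = pitch class 7 and G = pitch class 7 — the same pitch class, so they are enharmonic equivalents.

Yes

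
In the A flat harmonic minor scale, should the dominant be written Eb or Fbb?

Eb

Each scale degree takes a distinct letter name. Degree 5 of a scale on A must use the letter E.
Eb and Fbb are enharmonically the same pitch, but only Eb uses the letter E, so it is the correct spelling here.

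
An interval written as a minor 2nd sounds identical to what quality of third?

A minor second spans 1 semitone.
A third spanning 1 semitone is doubly diminished (the major third is 4).

doubly diminished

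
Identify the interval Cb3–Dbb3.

minor second

Counting letters C–D gives a second.
Cb→Dbb = 1 semitone, 1 narrower than the major second (2), so minor.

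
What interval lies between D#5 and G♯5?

perfect fourth

The letter names run D→G, a span of 3 letter steps, so the interval is some kind of fourth.
D# to G# is 5 semitones. A perfect fourth is 5, so 5 makes it perfect.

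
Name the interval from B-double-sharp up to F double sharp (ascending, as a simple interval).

diminished fifth

The letter names run B→F, a span of 4 letter steps, so the interval is some kind of fifth.
B## to F## is 6 semitones. A perfect fifth is 7, so 6 makes it diminished.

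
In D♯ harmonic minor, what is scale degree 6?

B

The D# harmonic minor scale runs D# E# F# G# A# B C##.
Degree 6 is B.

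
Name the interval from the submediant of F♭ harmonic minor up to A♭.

The submediant of Fb harmonic minor is Dbb.
Dbb up to Ab: letters D→A make it a fifth; 8 semitones makes it augmented.

augmented fifth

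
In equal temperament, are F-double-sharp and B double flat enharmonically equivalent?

Two spellings are enharmonically equivalent only if they share a pitch class.
Here F## → 7, Bbb → 9; 7 ≠ 9, so they are not.

No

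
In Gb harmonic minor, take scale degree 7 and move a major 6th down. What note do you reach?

Ab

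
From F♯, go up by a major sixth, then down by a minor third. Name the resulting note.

A major sixth up from F# is D# (letter D, 9 semitones up).
A minor third down from D# is B# (letter B, 3 semitones down).

B#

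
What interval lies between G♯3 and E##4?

augmented sixth

The letter names run G→E, a span of 5 letter steps, so the interval is some kind of sixth.
G# to E## is 10 semitones. A major sixth is 9, so 10 makes it augmented.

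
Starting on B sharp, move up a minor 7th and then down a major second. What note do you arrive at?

G#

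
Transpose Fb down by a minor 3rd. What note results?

F down a major third is Db, so the target letter is D.
From Fb, a minor third is 3 semitones down: Db.

Db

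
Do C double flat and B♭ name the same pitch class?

Yes

Cbb is pitch class 10; Bb is pitch class 10.
All spellings map to pitch class 10, so they are enharmonically equivalent.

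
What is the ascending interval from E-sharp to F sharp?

Counting letters E–F gives a second.
E#→F# = 1 semitone, 1 narrower than the major second (2), so minor.

minor second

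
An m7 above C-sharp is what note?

C up a major seventh is B, so the target letter is B.
From C#, a minor seventh is 10 semitones up: B.

B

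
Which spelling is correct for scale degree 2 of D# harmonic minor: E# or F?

Each scale degree takes a distinct letter name. Degree 2 of a scale on D must use the letter E.
E# and F are enharmonically the same pitch, but only E# uses the letter E, so it is the correct spelling here.

E#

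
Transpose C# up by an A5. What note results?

G##

C up a perfect fifth is G, so the target letter is G.
From C#, an augmented fifth is 8 semitones up: G##.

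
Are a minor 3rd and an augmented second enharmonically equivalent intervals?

A minor third spans 3 semitones; an augmented second spans 3.
They are enharmonically equivalent.

Yes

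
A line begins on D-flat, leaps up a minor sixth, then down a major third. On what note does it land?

A minor sixth up from Db is Bbb (letter B, 8 semitones up).
A major third down from Bbb is Gbb (letter G, 4 semitones down).

Gbb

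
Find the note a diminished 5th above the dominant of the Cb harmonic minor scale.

Dbb

The dominant of Cb harmonic minor is Gb.
A diminished fifth (6 semitones) above Gb lands on the letter D, giving Dbb.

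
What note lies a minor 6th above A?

F

A sixth above A lands on the letter F.
A minor sixth spans 8 semitones, so A moves to pitch class 5. On the letter F that is F.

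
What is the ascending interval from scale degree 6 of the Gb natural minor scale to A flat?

augmented fourth

Scale degree 6 of Gb natural minor is Ebb.
Ebb up to Ab: letters E→A make it a fourth; 6 semitones makes it augmented.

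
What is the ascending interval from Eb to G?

Counting letters E–F–G gives a third.
Eb→G = 4 semitones, exactly the major third.

major third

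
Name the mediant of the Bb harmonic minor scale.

Degree 3 takes the letter 2 steps above B, which is D.
In harmonic minor, degree 3 sits 3 semitones above the tonic. Bb + 3 semitones is pitch class 1, spelled on D as Db.

Db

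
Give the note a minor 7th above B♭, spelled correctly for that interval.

B up a major seventh is A#, so the target letter is A.
From Bb, a minor seventh is 10 semitones up: Ab.

Ab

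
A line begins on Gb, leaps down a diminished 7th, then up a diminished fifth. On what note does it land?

Eb

A diminished seventh down from Gb is A (letter A, 9 semitones down).
A diminished fifth up from A is Eb (letter E, 6 semitones up).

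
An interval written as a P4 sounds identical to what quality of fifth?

doubly diminished

A perfect fourth spans 5 semitones.
A fifth spanning 5 semitones is doubly diminished (the perfect fifth is 7).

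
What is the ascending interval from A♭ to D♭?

perfect fourth

Counting letters A–B–C–D gives a fourth.
Ab→Db = 5 semitones, exactly the perfect fourth.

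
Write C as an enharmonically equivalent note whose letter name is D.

Plain D sits 2 semitones above C, so on the letter D the same pitch needs a double flat: Dbb.

Dbb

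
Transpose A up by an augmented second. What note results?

B#

A second above A lands on the letter B.
An augmented second spans 3 semitones, so A moves to pitch class 0. On the letter B that is B#.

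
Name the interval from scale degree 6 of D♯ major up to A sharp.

minor seventh

Scale degree 6 of D# major is B#.
B# up to A#: letters B→A make it a seventh; 10 semitones makes it minor.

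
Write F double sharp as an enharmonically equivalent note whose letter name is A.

Abb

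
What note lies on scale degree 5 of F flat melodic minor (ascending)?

Degree 5 takes the letter 4 steps above F, which is C.
In melodic minor (ascending), degree 5 sits 7 semitones above the tonic. Fb + 7 semitones is pitch class 11, spelled on C as Cb.

Cb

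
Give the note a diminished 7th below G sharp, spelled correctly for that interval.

G down a major seventh is Ab, so the target letter is A.
From G#, a diminished seventh is 9 semitones down: A##.

A##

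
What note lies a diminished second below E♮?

A second below E lands on the letter D.
A diminished second spans 0 semitones, so E moves to pitch class 4. On the letter D that is D##.

D##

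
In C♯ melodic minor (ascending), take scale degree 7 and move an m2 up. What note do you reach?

C#

Scale degree 7 of C# melodic minor (ascending) is B#.
A minor second (1 semitone) above B# lands on the letter C, giving C#.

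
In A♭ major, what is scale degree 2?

Degree 2 takes the letter 1 step above A, which is B.
In major, degree 2 sits 2 semitones above the tonic. Ab + 2 semitones is pitch class 10, spelled on B as Bb.

Bb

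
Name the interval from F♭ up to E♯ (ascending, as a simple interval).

doubly augmented seventh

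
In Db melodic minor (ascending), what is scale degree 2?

Eb

Degree 2 takes the letter 1 step above D, which is E.
In melodic minor (ascending), degree 2 sits 2 semitones above the tonic. Db + 2 semitones is pitch class 3, spelled on E as Eb.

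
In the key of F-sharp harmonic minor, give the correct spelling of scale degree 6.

D

Degree 6 takes the letter 5 steps above F, which is D.
In harmonic minor, degree 6 sits 8 semitones above the tonic. F# + 8 semitones is pitch class 2, spelled on D as D.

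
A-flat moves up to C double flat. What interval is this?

diminished third

The letter names run A→C, a span of 2 letter steps, so the interval is some kind of third.
Ab to Cbb is 2 semitones. A major third is 4, so 2 makes it diminished.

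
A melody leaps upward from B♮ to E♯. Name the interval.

Counting letters B–C–D–E gives a fourth.
B→E# = 6 semitones, 1 wider than the perfect fourth (5), so augmented.

augmented fourth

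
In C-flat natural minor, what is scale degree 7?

Bbb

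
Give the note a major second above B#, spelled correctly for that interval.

C##

B up a major second is C#, so the target letter is C.
From B#, a major second is 2 semitones up: C##.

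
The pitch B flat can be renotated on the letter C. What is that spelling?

Cbb

Plain C sits 2 semitones above Bb, so on the letter C the same pitch needs a double flat: Cbb.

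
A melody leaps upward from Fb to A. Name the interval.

augmented third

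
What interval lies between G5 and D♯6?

augmented fifth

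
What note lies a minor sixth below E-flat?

G

A sixth below E lands on the letter G.
A minor sixth spans 8 semitones, so Eb moves to pitch class 7. On the letter G that is G.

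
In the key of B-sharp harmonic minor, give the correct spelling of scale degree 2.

C##

The B# harmonic minor scale runs B# C## D# E# F## G# A##.
Degree 2 is C##.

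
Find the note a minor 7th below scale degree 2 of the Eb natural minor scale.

G

Scale degree 2 of Eb natural minor is F.
A minor seventh (10 semitones) below F lands on the letter G, giving G.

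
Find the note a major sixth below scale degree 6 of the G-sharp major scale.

G#

Scale degree 6 of G# major is E#.
A major sixth (9 semitones) below E# lands on the letter G, giving G#.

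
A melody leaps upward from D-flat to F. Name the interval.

The letter names run D→F, a span of 2 letter steps, so the interval is some kind of third.
Db to F is 4 semitones. A major third is 4, so 4 makes it major.

major third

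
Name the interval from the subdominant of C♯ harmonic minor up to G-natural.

minor second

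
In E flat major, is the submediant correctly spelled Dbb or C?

Each scale degree takes a distinct letter name. Degree 6 of a scale on E must use the letter C.
C and Dbb are enharmonically the same pitch, but only C uses the letter C, so it is the correct spelling here.

C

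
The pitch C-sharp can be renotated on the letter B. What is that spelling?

B##

C# is pitch class 1. The letter B alone is pitch class 11.
To reach pitch class 1 from B requires an offset of +2 semitones, i.e. double sharp: B##.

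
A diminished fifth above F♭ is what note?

Cbb

A fifth above F lands on the letter C.
A diminished fifth spans 6 semitones, so Fb moves to pitch class 10. On the letter C that is Cbb.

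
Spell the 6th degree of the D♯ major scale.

The D# major scale runs D# E# F## G# A# B# C##.
Degree 6 is B#.

B#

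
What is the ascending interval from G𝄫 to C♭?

augmented fourth

The letter names run G→C, a span of 3 letter steps, so the interval is some kind of fourth.
Gbb to Cb is 6 semitones. A perfect fourth is 5, so 6 makes it augmented.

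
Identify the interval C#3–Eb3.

Counting letters C–D–E gives a third.
C#→Eb = 2 semitones, 2 narrower than the major third (4), so diminished.

diminished third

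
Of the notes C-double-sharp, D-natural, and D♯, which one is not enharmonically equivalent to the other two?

D#

In 12-tone equal temperament, enharmonic equivalents share a pitch class. C## is pitch class 2; D is pitch class 2; D# is pitch class 3.
C## and D share pitch class 2, while D# is pitch class 3.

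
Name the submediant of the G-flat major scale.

Degree 6 takes the letter 5 steps above G, which is E.
In major, degree 6 sits 9 semitones above the tonic. Gb + 9 semitones is pitch class 3, spelled on E as Eb.

Eb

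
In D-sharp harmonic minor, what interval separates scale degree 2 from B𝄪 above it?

Scale degree 2 of D# harmonic minor is E#.
E# up to B##: letters E→B make it a fifth; 8 semitones makes it augmented.

augmented fifth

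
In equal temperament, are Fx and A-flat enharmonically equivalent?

F## is pitch class 7; Ab is pitch class 8.
The pitch classes differ (7 vs. 8), so they are not enharmonic equivalents.

No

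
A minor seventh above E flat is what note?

A seventh above E lands on the letter D.
A minor seventh spans 10 semitones, so Eb moves to pitch class 1. On the letter D that is Db.

Db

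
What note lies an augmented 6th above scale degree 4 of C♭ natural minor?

Scale degree 4 of Cb natural minor is Fb.
An augmented sixth (10 semitones) above Fb lands on the letter D, giving D.

D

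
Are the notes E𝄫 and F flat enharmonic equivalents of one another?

No

Two spellings are enharmonically equivalent only if they share a pitch class.
Here Ebb → 2, Fb → 4; 2 ≠ 4, so they are not.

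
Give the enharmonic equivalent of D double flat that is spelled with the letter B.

Dbb is pitch class 0. The letter B alone is pitch class 11.
To reach pitch class 0 from B requires an offset of +1 semitone, i.e. sharp: B#.

B#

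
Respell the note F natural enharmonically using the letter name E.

E#

Plain E sits 1 semitone below F, so on the letter E the same pitch needs a sharp: E#.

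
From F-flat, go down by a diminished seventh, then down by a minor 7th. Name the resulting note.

A

A diminished seventh down from Fb is G (letter G, 9 semitones down).
A minor seventh down from G is A (letter A, 10 semitones down).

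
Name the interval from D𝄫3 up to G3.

doubly augmented fourth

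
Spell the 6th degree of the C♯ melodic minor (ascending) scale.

A#

Degree 6 takes the letter 5 steps above C, which is A.
In melodic minor (ascending), degree 6 sits 9 semitones above the tonic. C# + 9 semitones is pitch class 10, spelled on A as A#.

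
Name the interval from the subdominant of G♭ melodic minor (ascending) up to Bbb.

minor seventh

The subdominant of Gb melodic minor (ascending) is Cb.
Cb up to Bbb: letters C→B make it a seventh; 10 semitones makes it minor.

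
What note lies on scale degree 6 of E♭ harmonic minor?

Cb

Degree 6 takes the letter 5 steps above E, which is C.
In harmonic minor, degree 6 sits 8 semitones above the tonic. Eb + 8 semitones is pitch class 11, spelled on C as Cb.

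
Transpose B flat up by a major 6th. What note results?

B up a major sixth is G#, so the target letter is G.
From Bb, a major sixth is 9 semitones up: G.

G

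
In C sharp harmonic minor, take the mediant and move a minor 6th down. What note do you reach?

G#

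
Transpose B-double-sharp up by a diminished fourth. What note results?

E#

B up a perfect fourth is E, so the target letter is E.
From B##, a diminished fourth is 4 semitones up: E#.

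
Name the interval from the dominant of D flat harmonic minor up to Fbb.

diminished sixth

The dominant of Db harmonic minor is Ab.
Ab up to Fbb: letters A→F make it a sixth; 7 semitones makes it diminished.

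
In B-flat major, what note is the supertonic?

C

Degree 2 takes the letter 1 step above B, which is C.
In major, degree 2 sits 2 semitones above the tonic. Bb + 2 semitones is pitch class 0, spelled on C as C.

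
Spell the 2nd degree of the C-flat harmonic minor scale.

The Cb harmonic minor scale runs Cb Db Ebb Fb Gb Abb Bb.
Degree 2 is Db.

Db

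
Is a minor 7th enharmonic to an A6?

Yes

A minor seventh spans 10 semitones; an augmented sixth spans 10.
They are enharmonically equivalent.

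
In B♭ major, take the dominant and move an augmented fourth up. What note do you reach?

B

The dominant of Bb major is F.
An augmented fourth (6 semitones) above F lands on the letter B, giving B.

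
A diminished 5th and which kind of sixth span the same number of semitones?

doubly diminished

A diminished fifth spans 6 semitones.
A sixth spanning 6 semitones is doubly diminished (the major sixth is 9).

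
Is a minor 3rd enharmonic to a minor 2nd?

A minor third spans 3 semitones; a minor second spans 1.
The spans differ, so they are not enharmonic equivalents.

No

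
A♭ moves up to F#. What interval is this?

augmented sixth

Counting letters A–B–C–D–E–F gives a sixth.
Ab→F# = 10 semitones, 1 wider than the major sixth (9), so augmented.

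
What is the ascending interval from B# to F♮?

Counting letters B–C–D–E–F gives a fifth.
B#→F = 5 semitones, 2 narrower than the perfect fifth (7), so doubly diminished.

doubly diminished fifth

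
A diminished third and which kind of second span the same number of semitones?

major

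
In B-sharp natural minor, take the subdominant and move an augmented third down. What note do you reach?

The subdominant of B# natural minor is E#.
An augmented third (5 semitones) below E# lands on the letter C, giving C.

C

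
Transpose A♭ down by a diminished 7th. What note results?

B

A seventh below A lands on the letter B.
A diminished seventh spans 9 semitones, so Ab moves to pitch class 11. On the letter B that is B.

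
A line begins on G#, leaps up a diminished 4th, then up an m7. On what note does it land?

A diminished fourth up from G# is C (letter C, 4 semitones up).
A minor seventh up from C is Bb (letter B, 10 semitones up).

Bb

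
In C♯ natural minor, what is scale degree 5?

G#

Degree 5 takes the letter 4 steps above C, which is G.
In natural minor, degree 5 sits 7 semitones above the tonic. C# + 7 semitones is pitch class 8, spelled on G as G#.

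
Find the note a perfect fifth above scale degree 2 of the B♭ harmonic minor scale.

G

Scale degree 2 of Bb harmonic minor is C.
A perfect fifth (7 semitones) above C lands on the letter G, giving G.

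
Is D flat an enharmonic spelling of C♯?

Yes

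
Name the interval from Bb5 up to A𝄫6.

The letter names run B→A, a span of 6 letter steps, so the interval is some kind of seventh.
Bb to Abb is 9 semitones. A major seventh is 11, so 9 makes it diminished.

diminished seventh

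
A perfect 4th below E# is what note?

E down a perfect fourth is B, so the target letter is B.
From E#, a perfect fourth is 5 semitones down: B#.

B#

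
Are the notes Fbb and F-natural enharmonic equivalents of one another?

No

Two spellings are enharmonically equivalent only if they share a pitch class.
Here Fbb → 3, F → 5; 3 ≠ 5, so they are not.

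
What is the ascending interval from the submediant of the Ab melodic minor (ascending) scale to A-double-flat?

diminished third

The submediant of Ab melodic minor (ascending) is F.
F up to Abb: letters F→A make it a third; 2 semitones makes it diminished.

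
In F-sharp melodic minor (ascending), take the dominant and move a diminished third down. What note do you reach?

The dominant of F# melodic minor (ascending) is C#.
A diminished third (2 semitones) below C# lands on the letter A, giving A##.

A##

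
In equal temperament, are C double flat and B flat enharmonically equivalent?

Yes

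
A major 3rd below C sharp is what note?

A

A third below C lands on the letter A.
A major third spans 4 semitones, so C# moves to pitch class 9. On the letter A that is A.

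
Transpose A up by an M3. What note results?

A third above A lands on the letter C.
A major third spans 4 semitones, so A moves to pitch class 1. On the letter C that is C#.

C#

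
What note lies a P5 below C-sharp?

F#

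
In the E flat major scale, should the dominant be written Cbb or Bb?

Each scale degree takes a distinct letter name. Degree 5 of a scale on E must use the letter B.
Bb and Cbb are enharmonically the same pitch, but only Bb uses the letter B, so it is the correct spelling here.

Bb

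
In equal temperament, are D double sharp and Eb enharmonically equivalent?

No

Two spellings are enharmonically equivalent only if they share a pitch class.
Here D## → 4, Eb → 3; 3 ≠ 4, so they are not.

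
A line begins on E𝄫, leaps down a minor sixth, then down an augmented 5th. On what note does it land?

A minor sixth down from Ebb is Gb (letter G, 8 semitones down).
An augmented fifth down from Gb is Cbb (letter C, 8 semitones down).

Cbb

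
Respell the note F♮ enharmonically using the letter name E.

F is pitch class 5. The letter E alone is pitch class 4.
To reach pitch class 5 from E requires an offset of +1 semitone, i.e. sharp: E#.

E#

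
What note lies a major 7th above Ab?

A up a major seventh is G#, so the target letter is G.
From Ab, a major seventh is 11 semitones up: G.

G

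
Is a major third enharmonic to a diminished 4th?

A major third spans 4 semitones; a diminished fourth spans 4.
They are enharmonically equivalent.

Yes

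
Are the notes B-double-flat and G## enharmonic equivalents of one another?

Bbb = pitch class 9 and G## = pitch class 9 — the same pitch class, so they are enharmonic equivalents.

Yes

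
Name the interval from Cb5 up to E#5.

Counting letters C–D–E gives a third.
Cb→E# = 6 semitones, 2 wider than the major third (4), so doubly augmented.

doubly augmented third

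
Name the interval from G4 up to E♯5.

augmented sixth

Counting letters G–A–B–C–D–E gives a sixth.
G→E# = 10 semitones, 1 wider than the major sixth (9), so augmented.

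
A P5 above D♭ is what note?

A fifth above D lands on the letter A.
A perfect fifth spans 7 semitones, so Db moves to pitch class 8. On the letter A that is Ab.

Ab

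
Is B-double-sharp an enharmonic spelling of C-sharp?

Yes

B## = pitch class 1 and C# = pitch class 1 — the same pitch class, so they are enharmonic equivalents.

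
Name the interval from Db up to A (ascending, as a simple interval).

augmented fifth

Counting letters D–E–F–G–A gives a fifth.
Db→A = 8 semitones, 1 wider than the perfect fifth (7), so augmented.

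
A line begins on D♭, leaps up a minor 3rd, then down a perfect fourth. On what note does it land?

A minor third up from Db is Fb (letter F, 3 semitones up).
A perfect fourth down from Fb is Cb (letter C, 5 semitones down).

Cb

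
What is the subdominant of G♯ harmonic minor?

C#

The G# harmonic minor scale runs G# A# B C# D# E F##.
Degree 4 is C#.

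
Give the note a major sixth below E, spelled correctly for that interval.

G

E down a major sixth is G, so the target letter is G.
From E, a major sixth is 9 semitones down: G.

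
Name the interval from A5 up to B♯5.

augmented second

The letter names run A→B, a span of 1 letter step, so the interval is some kind of second.
A to B# is 3 semitones. A major second is 2, so 3 makes it augmented.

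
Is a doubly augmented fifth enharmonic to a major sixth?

A doubly augmented fifth spans 9 semitones; a major sixth spans 9.
They are enharmonically equivalent.

Yes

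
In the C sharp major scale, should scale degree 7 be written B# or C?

B#

Each scale degree takes a distinct letter name. Degree 7 of a scale on C must use the letter B.
B# and C are enharmonically the same pitch, but only B# uses the letter B, so it is the correct spelling here.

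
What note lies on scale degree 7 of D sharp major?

Degree 7 takes the letter 6 steps above D, which is C.
In major, degree 7 sits 11 semitones above the tonic. D# + 11 semitones is pitch class 2, spelled on C as C##.

C##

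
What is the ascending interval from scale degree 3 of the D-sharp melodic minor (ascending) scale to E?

minor seventh

Scale degree 3 of D# melodic minor (ascending) is F#.
F# up to E: letters F→E make it a seventh; 10 semitones makes it minor.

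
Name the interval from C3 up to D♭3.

minor second

The letter names run C→D, a span of 1 letter step, so the interval is some kind of second.
C to Db is 1 semitone. A major second is 2, so 1 makes it minor.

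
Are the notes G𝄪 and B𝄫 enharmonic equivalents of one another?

G## = pitch class 9 and Bbb = pitch class 9 — the same pitch class, so they are enharmonic equivalents.

Yes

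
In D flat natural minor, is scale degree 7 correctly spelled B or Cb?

Cb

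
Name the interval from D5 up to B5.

major sixth

Counting letters D–E–F–G–A–B gives a sixth.
D→B = 9 semitones, exactly the major sixth.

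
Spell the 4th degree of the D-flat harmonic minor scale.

Degree 4 takes the letter 3 steps above D, which is G.
In harmonic minor, degree 4 sits 5 semitones above the tonic. Db + 5 semitones is pitch class 6, spelled on G as Gb.

Gb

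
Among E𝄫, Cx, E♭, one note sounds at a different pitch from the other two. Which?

Eb

In 12-tone equal temperament, enharmonic equivalents share a pitch class. Ebb is pitch class 2; C## is pitch class 2; Eb is pitch class 3.
Ebb and C## share pitch class 2, while Eb is pitch class 3.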